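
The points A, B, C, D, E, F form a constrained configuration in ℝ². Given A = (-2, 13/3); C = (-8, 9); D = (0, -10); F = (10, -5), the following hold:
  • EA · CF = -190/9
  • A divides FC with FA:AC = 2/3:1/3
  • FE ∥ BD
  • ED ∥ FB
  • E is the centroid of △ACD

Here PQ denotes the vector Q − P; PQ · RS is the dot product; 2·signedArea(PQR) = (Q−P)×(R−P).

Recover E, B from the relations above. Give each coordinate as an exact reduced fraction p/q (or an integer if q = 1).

B = (40/3, -145/9)
E = (-10/3, 10/9)

1. E_x = -10/3  [E is the centroid of △ACD]
2. E_y = 10/9  [E is the centroid of △ACD]
   → E = (-10/3, 10/9)
3. B_x = 40/3  [FE ∥ BD ∩ ED ∥ FB]
4. B_y = -145/9  [FE ∥ BD ∩ ED ∥ FB]
   → B = (40/3, -145/9)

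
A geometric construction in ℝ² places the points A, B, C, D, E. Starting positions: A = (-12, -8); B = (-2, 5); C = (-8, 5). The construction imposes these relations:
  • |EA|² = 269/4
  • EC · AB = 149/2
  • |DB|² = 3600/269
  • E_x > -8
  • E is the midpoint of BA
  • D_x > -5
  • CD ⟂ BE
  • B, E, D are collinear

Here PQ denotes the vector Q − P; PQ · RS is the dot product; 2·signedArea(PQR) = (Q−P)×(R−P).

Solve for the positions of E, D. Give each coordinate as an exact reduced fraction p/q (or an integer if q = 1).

D = (-1138/269, 565/269)
E = (-7, -3/2)

1. E_x = -7  [E is the midpoint of BA]
2. E_y = -3/2  [E is the midpoint of BA]
   → E = (-7, -3/2)
3. D_x = -1138/269  [B, E, D are collinear ∩ CD ⟂ BE]
4. D_y = 565/269  [B, E, D are collinear ∩ CD ⟂ BE]
   → D = (-1138/269, 565/269)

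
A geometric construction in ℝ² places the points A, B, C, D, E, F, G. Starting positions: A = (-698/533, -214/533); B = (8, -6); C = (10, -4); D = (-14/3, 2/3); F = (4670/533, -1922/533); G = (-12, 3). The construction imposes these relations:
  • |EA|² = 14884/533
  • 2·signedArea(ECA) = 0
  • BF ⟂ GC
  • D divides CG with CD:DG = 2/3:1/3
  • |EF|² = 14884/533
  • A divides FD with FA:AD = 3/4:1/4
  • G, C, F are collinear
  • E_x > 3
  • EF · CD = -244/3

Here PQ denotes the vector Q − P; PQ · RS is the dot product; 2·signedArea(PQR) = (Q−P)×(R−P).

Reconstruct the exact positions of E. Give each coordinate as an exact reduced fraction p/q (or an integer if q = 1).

1. E_x = 1986/533  [2·signedArea(ECA) = 0 ∩ EF · CD = -244/3]
2. E_y = -1068/533  [2·signedArea(ECA) = 0 ∩ EF · CD = -244/3]
   → E = (1986/533, -1068/533)

E = (1986/533, -1068/533)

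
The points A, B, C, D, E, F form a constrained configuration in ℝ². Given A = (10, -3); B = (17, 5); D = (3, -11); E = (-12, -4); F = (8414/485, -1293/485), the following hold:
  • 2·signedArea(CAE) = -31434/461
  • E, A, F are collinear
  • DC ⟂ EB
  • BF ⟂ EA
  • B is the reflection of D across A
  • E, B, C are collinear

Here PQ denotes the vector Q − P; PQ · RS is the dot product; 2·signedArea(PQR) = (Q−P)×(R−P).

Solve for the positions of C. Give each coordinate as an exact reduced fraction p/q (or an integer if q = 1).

C = (-138/461, -170/461)

1. C_x = -138/461  [E, B, C are collinear ∩ DC ⟂ EB]
2. C_y = -170/461  [E, B, C are collinear ∩ DC ⟂ EB]
   → C = (-138/461, -170/461)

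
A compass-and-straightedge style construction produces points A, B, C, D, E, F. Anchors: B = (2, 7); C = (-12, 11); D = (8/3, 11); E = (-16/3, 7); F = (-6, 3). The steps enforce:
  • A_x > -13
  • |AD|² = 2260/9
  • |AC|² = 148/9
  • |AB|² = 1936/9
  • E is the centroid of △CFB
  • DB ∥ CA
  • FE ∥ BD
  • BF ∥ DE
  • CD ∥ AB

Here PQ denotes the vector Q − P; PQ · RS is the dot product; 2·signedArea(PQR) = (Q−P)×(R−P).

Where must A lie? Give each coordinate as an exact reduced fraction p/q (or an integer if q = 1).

A = (-38/3, 7)

1. A_x = -38/3  [CD ∥ AB ∩ DB ∥ CA]
2. A_y = 7  [CD ∥ AB ∩ DB ∥ CA]
   → A = (-38/3, 7)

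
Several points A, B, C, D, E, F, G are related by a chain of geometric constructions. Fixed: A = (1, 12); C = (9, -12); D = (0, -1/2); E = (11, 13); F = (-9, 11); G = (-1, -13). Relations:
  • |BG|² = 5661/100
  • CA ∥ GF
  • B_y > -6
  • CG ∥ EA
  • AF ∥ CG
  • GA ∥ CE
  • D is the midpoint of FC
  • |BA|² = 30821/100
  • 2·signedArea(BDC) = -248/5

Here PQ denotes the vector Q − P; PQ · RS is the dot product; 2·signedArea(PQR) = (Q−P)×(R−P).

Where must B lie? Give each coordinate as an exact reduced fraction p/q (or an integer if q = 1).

B = (-2/5, -11/2)

1. B_x = -2/5  [line 23/2·x + 9·y + 541/10 = 0 ∩ |BG|² = 5661/100]
2. B_y = -11/2  [line 23/2·x + 9·y + 541/10 = 0 ∩ |BG|² = 5661/100]
   → B = (-2/5, -11/2)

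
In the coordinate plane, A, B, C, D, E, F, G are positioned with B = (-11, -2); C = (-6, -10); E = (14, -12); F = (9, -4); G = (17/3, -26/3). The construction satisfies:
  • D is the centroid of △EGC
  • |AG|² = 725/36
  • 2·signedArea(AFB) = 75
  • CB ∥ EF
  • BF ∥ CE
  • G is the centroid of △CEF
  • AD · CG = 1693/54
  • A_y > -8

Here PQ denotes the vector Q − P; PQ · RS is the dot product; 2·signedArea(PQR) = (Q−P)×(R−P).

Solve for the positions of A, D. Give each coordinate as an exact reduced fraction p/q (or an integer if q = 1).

1. D_x = 41/9  [D is the centroid of △EGC]
2. D_y = -92/9  [D is the centroid of △EGC]
   → D = (41/9, -92/9)
3. A_x = 3/2  [2·signedArea(AFB) = 75 ∩ AD · CG = 1693/54]
4. A_y = -7  [2·signedArea(AFB) = 75 ∩ AD · CG = 1693/54]
   → A = (3/2, -7)

A = (3/2, -7)
D = (41/9, -92/9)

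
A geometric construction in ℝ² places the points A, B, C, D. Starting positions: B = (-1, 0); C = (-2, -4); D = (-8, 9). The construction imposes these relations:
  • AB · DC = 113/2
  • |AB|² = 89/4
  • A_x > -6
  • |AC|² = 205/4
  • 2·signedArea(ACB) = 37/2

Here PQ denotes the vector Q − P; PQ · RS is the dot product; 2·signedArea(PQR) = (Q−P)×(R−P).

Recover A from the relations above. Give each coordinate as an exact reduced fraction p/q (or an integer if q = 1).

A = (-5, 5/2)

1. A_x = -5  [2·signedArea(ACB) = 37/2 ∩ AB · DC = 113/2]
2. A_y = 5/2  [2·signedArea(ACB) = 37/2 ∩ AB · DC = 113/2]
   → A = (-5, 5/2)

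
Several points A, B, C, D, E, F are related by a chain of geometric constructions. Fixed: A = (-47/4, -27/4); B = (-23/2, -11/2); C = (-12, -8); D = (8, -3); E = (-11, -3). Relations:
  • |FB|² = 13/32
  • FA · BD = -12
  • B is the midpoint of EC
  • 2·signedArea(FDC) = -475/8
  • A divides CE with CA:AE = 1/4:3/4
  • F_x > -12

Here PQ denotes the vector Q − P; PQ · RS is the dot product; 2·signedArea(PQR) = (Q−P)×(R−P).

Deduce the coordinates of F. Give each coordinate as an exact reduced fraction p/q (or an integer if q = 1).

1. F_x = -91/8  [FA · BD = -12 ∩ 2·signedArea(FDC) = -475/8]
2. F_y = -39/8  [FA · BD = -12 ∩ 2·signedArea(FDC) = -475/8]
   → F = (-91/8, -39/8)

F = (-91/8, -39/8)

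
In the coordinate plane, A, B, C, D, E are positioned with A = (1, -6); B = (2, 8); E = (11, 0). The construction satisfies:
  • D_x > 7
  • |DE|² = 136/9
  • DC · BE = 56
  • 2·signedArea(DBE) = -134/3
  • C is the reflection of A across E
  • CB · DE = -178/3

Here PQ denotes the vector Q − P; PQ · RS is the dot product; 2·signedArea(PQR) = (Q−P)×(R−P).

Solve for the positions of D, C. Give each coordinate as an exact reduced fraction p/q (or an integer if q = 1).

C = (21, 6)
D = (23/3, -2)

1. C_x = 21  [C is the reflection of A across E]
2. C_y = 6  [C is the reflection of A across E]
   → C = (21, 6)
3. D_x = 23/3  [2·signedArea(DBE) = -134/3 ∩ DC · BE = 56]
4. D_y = -2  [2·signedArea(DBE) = -134/3 ∩ DC · BE = 56]
   → D = (23/3, -2)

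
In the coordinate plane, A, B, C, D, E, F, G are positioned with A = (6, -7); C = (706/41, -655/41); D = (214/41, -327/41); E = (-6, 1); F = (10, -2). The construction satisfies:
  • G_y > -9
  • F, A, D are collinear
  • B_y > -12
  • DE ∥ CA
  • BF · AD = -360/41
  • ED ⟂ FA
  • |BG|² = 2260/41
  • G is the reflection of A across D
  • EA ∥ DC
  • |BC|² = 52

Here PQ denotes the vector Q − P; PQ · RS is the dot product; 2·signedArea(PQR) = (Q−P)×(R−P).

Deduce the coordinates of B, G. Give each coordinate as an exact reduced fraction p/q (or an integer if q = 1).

B = (460/41, -491/41)
G = (182/41, -367/41)

1. B_x = 460/41  [line 32/41·x + 40/41·y + 120/41 = 0 ∩ |BC|² = 52]
2. B_y = -491/41  [line 32/41·x + 40/41·y + 120/41 = 0 ∩ |BC|² = 52]
   → B = (460/41, -491/41)
3. G_x = 182/41  [G is the reflection of A across D]
4. G_y = -367/41  [G is the reflection of A across D]
   → G = (182/41, -367/41)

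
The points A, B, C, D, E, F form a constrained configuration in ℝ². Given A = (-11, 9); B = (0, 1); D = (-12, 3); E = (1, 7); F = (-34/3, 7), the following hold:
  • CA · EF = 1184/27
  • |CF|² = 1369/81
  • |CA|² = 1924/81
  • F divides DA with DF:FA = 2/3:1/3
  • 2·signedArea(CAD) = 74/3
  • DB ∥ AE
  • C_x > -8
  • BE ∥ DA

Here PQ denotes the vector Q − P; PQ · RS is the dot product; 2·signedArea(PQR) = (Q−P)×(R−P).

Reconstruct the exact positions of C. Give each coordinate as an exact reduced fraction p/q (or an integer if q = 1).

1. C_x = -67/9  [CA · EF = 1184/27 ∩ 2·signedArea(CAD) = 74/3]
2. C_y = 17/3  [CA · EF = 1184/27 ∩ 2·signedArea(CAD) = 74/3]
   → C = (-67/9, 17/3)

C = (-67/9, 17/3)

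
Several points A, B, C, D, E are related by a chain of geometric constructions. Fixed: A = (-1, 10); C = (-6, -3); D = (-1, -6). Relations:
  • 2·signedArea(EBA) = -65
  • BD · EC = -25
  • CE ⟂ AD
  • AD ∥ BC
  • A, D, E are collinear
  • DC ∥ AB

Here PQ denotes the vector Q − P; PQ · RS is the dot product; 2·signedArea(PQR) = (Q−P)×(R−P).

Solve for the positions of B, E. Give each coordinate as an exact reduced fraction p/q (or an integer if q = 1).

B = (-6, 13)
E = (-1, -3)

1. B_x = -6  [AD ∥ BC ∩ DC ∥ AB]
2. B_y = 13  [AD ∥ BC ∩ DC ∥ AB]
   → B = (-6, 13)
3. E_x = -1  [A, D, E are collinear ∩ CE ⟂ AD]
4. E_y = -3  [A, D, E are collinear ∩ CE ⟂ AD]
   → E = (-1, -3)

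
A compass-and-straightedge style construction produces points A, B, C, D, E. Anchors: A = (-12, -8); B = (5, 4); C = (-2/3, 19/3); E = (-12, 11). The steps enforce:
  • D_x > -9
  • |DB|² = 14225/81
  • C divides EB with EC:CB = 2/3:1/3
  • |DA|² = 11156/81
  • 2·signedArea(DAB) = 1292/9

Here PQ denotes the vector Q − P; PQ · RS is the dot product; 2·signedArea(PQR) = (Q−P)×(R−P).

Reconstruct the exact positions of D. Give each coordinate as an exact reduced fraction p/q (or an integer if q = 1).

D = (-74/9, 28/9)

1. D_x = -74/9  [line -12·x + 17·y + -1364/9 = 0 ∩ |DA|² = 11156/81]
2. D_y = 28/9  [line -12·x + 17·y + -1364/9 = 0 ∩ |DA|² = 11156/81]
   → D = (-74/9, 28/9)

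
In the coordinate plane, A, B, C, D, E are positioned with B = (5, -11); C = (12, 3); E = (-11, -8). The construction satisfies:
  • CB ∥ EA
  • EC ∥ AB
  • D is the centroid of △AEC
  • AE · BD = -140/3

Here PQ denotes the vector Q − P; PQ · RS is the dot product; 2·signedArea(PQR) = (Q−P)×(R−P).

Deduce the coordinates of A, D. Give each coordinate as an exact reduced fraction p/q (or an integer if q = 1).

1. A_x = -18  [EC ∥ AB ∩ CB ∥ EA]
2. A_y = -22  [EC ∥ AB ∩ CB ∥ EA]
   → A = (-18, -22)
3. D_x = -17/3  [D is the centroid of △AEC]
4. D_y = -9  [D is the centroid of △AEC]
   → D = (-17/3, -9)

A = (-18, -22)
D = (-17/3, -9)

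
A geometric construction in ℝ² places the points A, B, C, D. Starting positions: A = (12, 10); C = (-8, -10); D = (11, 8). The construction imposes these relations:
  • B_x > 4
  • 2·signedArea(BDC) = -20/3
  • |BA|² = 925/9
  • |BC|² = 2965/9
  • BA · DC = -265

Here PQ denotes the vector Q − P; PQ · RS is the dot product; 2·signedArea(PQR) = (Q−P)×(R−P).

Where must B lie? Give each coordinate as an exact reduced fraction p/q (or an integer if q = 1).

B = (5, 8/3)

1. B_x = 5  [2·signedArea(BDC) = -20/3 ∩ BA · DC = -265]
2. B_y = 8/3  [2·signedArea(BDC) = -20/3 ∩ BA · DC = -265]
   → B = (5, 8/3)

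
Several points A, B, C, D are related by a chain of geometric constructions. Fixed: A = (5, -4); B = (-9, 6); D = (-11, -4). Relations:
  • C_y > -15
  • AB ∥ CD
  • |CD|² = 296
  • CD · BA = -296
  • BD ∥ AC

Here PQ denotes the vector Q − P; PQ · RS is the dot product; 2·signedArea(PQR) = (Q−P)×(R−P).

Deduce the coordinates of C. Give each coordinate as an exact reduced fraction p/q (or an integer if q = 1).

1. C_x = 3  [AB ∥ CD ∩ BD ∥ AC]
2. C_y = -14  [AB ∥ CD ∩ BD ∥ AC]
   → C = (3, -14)

C = (3, -14)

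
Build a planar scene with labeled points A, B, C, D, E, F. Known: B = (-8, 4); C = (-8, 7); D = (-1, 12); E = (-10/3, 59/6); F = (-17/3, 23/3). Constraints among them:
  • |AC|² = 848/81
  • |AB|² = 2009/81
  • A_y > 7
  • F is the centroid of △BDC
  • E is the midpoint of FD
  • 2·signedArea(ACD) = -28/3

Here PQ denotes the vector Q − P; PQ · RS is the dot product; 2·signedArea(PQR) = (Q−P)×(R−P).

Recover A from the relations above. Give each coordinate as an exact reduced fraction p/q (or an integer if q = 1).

1. A_x = -44/9  [line -5·x + 7·y + -239/3 = 0 ∩ |AC|² = 848/81]
2. A_y = 71/9  [line -5·x + 7·y + -239/3 = 0 ∩ |AC|² = 848/81]
   → A = (-44/9, 71/9)

A = (-44/9, 71/9)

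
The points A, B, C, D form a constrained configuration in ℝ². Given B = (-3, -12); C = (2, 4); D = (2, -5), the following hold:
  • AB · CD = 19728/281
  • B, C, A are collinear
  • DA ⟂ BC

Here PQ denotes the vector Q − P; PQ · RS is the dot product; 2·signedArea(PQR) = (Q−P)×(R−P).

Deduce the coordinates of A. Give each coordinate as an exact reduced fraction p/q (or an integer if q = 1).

A = (-158/281, -1180/281)

1. A_x = -158/281  [B, C, A are collinear ∩ DA ⟂ BC]
2. A_y = -1180/281  [B, C, A are collinear ∩ DA ⟂ BC]
   → A = (-158/281, -1180/281)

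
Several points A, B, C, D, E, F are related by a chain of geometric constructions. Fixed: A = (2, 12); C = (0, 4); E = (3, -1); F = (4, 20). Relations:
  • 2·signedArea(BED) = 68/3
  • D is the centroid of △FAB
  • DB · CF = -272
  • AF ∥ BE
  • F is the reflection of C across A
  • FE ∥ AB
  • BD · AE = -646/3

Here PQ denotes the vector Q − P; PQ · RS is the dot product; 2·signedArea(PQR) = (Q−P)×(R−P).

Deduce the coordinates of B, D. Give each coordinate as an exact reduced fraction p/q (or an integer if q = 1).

B = (1, -9)
D = (7/3, 23/3)

1. B_x = 1  [AF ∥ BE ∩ FE ∥ AB]
2. B_y = -9  [AF ∥ BE ∩ FE ∥ AB]
   → B = (1, -9)
3. D_x = 7/3  [D is the centroid of △FAB]
4. D_y = 23/3  [D is the centroid of △FAB]
   → D = (7/3, 23/3)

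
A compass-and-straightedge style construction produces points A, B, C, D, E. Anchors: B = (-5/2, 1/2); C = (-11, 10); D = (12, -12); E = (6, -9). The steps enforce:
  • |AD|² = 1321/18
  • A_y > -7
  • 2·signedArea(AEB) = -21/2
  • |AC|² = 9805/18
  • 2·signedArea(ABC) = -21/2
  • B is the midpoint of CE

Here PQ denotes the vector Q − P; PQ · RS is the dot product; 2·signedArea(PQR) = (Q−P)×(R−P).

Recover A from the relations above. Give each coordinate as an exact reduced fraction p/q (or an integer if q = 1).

A = (31/6, -41/6)

1. A_x = 31/6  [line -19/2·x + -17/2·y + -9 = 0 ∩ |AD|² = 1321/18]
2. A_y = -41/6  [line -19/2·x + -17/2·y + -9 = 0 ∩ |AD|² = 1321/18]
   → A = (31/6, -41/6)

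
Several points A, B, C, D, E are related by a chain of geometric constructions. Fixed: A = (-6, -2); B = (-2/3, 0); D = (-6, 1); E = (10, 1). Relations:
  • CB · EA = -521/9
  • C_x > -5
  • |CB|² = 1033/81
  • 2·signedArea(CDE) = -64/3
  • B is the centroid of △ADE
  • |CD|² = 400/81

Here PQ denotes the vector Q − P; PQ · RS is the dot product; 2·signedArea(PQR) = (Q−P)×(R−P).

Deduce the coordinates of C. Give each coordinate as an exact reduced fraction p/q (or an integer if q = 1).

C = (-38/9, -1/3)

1. C_x = -38/9  [2·signedArea(CDE) = -64/3 ∩ CB · EA = -521/9]
2. C_y = -1/3  [2·signedArea(CDE) = -64/3 ∩ CB · EA = -521/9]
   → C = (-38/9, -1/3)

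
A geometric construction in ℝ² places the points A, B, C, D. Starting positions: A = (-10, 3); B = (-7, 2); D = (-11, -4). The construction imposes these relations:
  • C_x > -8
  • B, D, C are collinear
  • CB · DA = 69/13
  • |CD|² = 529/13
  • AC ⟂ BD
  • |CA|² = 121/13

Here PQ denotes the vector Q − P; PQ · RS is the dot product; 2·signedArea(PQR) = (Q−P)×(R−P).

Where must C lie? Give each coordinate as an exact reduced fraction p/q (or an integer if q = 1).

1. C_x = -97/13  [B, D, C are collinear ∩ AC ⟂ BD]
2. C_y = 17/13  [B, D, C are collinear ∩ AC ⟂ BD]
   → C = (-97/13, 17/13)

C = (-97/13, 17/13)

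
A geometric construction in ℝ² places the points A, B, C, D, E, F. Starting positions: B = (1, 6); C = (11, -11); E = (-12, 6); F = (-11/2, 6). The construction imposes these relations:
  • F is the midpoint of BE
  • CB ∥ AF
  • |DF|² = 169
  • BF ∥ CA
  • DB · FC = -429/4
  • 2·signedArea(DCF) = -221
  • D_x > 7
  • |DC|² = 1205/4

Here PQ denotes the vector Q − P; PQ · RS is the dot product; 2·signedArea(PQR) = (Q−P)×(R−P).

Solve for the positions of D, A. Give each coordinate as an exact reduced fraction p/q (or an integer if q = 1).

A = (9/2, -11)
D = (15/2, 6)

1. D_x = 15/2  [DB · FC = -429/4 ∩ 2·signedArea(DCF) = -221]
2. D_y = 6  [DB · FC = -429/4 ∩ 2·signedArea(DCF) = -221]
   → D = (15/2, 6)
3. A_x = 9/2  [CB ∥ AF ∩ BF ∥ CA]
4. A_y = -11  [CB ∥ AF ∩ BF ∥ CA]
   → A = (9/2, -11)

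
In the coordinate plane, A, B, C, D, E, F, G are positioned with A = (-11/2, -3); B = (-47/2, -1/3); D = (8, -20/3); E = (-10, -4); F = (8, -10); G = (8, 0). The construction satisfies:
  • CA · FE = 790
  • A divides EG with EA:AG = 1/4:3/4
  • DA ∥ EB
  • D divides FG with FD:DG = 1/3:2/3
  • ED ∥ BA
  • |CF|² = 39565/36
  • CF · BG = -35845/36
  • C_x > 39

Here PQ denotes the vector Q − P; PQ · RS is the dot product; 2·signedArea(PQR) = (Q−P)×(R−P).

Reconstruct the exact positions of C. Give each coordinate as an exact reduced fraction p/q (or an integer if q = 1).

C = (79/2, 1/3)

1. C_x = 79/2  [CA · FE = 790 ∩ CF · BG = -35845/36]
2. C_y = 1/3  [CA · FE = 790 ∩ CF · BG = -35845/36]
   → C = (79/2, 1/3)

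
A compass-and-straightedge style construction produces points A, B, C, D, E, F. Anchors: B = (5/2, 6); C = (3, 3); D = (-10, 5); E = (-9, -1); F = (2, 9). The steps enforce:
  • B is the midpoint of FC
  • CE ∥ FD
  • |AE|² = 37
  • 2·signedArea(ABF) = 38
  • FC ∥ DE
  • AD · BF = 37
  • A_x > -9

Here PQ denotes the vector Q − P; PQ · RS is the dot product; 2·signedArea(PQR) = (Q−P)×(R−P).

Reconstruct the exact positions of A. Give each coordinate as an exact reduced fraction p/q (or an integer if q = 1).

1. A_x = -8  [2·signedArea(ABF) = 38 ∩ AD · BF = 37]
2. A_y = -7  [2·signedArea(ABF) = 38 ∩ AD · BF = 37]
   → A = (-8, -7)

A = (-8, -7)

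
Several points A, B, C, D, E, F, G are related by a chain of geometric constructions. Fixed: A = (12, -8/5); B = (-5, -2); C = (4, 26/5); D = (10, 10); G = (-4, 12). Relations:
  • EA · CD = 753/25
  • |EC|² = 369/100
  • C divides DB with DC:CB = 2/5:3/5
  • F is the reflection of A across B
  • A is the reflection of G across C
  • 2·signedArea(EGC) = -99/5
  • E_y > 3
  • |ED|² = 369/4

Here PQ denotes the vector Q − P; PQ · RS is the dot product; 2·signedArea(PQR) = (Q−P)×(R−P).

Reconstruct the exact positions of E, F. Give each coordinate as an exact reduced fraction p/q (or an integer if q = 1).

E = (5/2, 4)
F = (-22, -12/5)

1. E_x = 5/2  [2·signedArea(EGC) = -99/5 ∩ EA · CD = 753/25]
2. E_y = 4  [2·signedArea(EGC) = -99/5 ∩ EA · CD = 753/25]
   → E = (5/2, 4)
3. F_x = -22  [F is the reflection of A across B]
4. F_y = -12/5  [F is the reflection of A across B]
   → F = (-22, -12/5)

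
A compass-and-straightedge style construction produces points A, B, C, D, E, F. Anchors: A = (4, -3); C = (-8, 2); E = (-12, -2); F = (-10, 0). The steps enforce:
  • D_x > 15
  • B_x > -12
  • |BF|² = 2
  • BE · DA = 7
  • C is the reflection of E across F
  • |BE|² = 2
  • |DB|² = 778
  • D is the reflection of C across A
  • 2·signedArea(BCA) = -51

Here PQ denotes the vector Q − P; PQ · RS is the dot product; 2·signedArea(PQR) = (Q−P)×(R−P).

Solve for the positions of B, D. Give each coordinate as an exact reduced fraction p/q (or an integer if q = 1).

B = (-11, -1)
D = (16, -8)

1. D_x = 16  [D is the reflection of C across A]
2. D_y = -8  [D is the reflection of C across A]
   → D = (16, -8)
3. B_x = -11  [BE · DA = 7 ∩ 2·signedArea(BCA) = -51]
4. B_y = -1  [BE · DA = 7 ∩ 2·signedArea(BCA) = -51]
   → B = (-11, -1)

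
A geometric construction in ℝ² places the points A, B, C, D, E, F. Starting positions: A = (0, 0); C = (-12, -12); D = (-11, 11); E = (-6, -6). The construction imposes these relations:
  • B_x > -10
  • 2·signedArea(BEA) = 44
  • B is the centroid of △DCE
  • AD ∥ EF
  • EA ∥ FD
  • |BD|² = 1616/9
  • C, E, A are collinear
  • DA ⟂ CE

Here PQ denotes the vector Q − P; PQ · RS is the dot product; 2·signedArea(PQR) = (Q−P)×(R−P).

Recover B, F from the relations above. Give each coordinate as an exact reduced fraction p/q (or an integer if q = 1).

1. B_x = -29/3  [B is the centroid of △DCE]
2. B_y = -7/3  [B is the centroid of △DCE]
   → B = (-29/3, -7/3)
3. F_x = -17  [EA ∥ FD ∩ AD ∥ EF]
4. F_y = 5  [EA ∥ FD ∩ AD ∥ EF]
   → F = (-17, 5)

B = (-29/3, -7/3)
F = (-17, 5)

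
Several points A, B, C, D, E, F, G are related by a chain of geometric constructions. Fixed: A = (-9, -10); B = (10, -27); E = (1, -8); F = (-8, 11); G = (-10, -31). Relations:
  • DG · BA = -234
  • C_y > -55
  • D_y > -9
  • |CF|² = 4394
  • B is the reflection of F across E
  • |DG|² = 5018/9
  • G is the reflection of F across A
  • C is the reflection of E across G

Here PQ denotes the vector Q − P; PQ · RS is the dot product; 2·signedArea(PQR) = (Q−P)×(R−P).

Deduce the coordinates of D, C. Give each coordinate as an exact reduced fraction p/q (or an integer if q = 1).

1. D_x = -7/3  [line 19·x + -17·y + -103 = 0 ∩ |DG|² = 5018/9]
2. D_y = -26/3  [line 19·x + -17·y + -103 = 0 ∩ |DG|² = 5018/9]
   → D = (-7/3, -26/3)
3. C_x = -21  [C is the reflection of E across G]
4. C_y = -54  [C is the reflection of E across G]
   → C = (-21, -54)

C = (-21, -54)
D = (-7/3, -26/3)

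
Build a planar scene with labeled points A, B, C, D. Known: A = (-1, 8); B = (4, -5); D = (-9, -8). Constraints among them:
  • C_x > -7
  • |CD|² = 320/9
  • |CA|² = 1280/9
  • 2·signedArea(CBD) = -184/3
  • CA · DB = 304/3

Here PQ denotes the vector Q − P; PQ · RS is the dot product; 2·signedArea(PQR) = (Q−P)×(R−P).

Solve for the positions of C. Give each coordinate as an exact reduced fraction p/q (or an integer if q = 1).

C = (-19/3, -8/3)

1. C_x = -19/3  [2·signedArea(CBD) = -184/3 ∩ CA · DB = 304/3]
2. C_y = -8/3  [2·signedArea(CBD) = -184/3 ∩ CA · DB = 304/3]
   → C = (-19/3, -8/3)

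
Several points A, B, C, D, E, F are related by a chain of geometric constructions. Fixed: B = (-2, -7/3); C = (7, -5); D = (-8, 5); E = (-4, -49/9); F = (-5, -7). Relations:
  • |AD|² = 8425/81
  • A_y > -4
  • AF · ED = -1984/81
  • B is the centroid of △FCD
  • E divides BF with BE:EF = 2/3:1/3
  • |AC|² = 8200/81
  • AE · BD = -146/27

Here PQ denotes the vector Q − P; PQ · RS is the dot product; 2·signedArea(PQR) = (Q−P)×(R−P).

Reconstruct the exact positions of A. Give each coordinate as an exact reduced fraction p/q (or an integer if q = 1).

A = (-3, -35/9)

1. A_x = -3  [AE · BD = -146/27 ∩ AF · ED = -1984/81]
2. A_y = -35/9  [AE · BD = -146/27 ∩ AF · ED = -1984/81]
   → A = (-3, -35/9)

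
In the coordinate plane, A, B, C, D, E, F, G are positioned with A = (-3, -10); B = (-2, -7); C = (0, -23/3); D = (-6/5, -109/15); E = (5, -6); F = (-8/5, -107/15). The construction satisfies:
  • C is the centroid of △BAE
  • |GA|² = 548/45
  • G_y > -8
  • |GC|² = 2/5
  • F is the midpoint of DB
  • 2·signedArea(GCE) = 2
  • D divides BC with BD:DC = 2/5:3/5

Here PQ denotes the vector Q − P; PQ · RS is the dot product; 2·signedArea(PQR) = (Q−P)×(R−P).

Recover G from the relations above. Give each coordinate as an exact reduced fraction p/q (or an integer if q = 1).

G = (-3/5, -112/15)

1. G_x = -3/5  [line -5/3·x + 5·y + 109/3 = 0 ∩ |GA|² = 548/45]
2. G_y = -112/15  [line -5/3·x + 5·y + 109/3 = 0 ∩ |GA|² = 548/45]
   → G = (-3/5, -112/15)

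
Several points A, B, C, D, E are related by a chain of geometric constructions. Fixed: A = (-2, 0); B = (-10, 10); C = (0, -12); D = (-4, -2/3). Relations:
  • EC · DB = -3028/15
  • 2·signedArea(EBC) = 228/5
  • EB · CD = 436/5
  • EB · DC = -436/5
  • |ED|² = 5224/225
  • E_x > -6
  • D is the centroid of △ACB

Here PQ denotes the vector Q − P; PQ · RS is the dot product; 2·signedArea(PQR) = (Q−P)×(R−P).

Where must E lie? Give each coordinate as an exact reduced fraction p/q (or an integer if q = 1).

1. E_x = -26/5  [2·signedArea(EBC) = 228/5 ∩ EB · DC = -436/5]
2. E_y = 4  [2·signedArea(EBC) = 228/5 ∩ EB · DC = -436/5]
   → E = (-26/5, 4)

E = (-26/5, 4)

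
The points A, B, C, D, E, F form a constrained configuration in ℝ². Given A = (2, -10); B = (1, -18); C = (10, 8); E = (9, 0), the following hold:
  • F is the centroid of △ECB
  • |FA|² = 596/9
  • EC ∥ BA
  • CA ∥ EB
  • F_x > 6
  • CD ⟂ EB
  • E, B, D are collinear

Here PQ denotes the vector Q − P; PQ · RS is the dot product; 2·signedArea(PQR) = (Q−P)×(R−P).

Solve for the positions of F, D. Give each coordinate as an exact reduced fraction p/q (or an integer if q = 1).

D = (1177/97, 684/97)
F = (20/3, -10/3)

1. F_x = 20/3  [F is the centroid of △ECB]
2. F_y = -10/3  [F is the centroid of △ECB]
   → F = (20/3, -10/3)
3. D_x = 1177/97  [E, B, D are collinear ∩ CD ⟂ EB]
4. D_y = 684/97  [E, B, D are collinear ∩ CD ⟂ EB]
   → D = (1177/97, 684/97)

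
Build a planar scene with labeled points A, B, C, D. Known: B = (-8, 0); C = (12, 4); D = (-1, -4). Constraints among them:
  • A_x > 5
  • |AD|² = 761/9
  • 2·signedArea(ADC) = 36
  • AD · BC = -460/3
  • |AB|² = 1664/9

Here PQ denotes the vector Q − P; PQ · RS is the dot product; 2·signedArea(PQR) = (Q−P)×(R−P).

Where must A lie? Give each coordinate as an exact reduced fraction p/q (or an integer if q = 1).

1. A_x = 16/3  [AD · BC = -460/3 ∩ 2·signedArea(ADC) = 36]
2. A_y = 8/3  [AD · BC = -460/3 ∩ 2·signedArea(ADC) = 36]
   → A = (16/3, 8/3)

A = (16/3, 8/3)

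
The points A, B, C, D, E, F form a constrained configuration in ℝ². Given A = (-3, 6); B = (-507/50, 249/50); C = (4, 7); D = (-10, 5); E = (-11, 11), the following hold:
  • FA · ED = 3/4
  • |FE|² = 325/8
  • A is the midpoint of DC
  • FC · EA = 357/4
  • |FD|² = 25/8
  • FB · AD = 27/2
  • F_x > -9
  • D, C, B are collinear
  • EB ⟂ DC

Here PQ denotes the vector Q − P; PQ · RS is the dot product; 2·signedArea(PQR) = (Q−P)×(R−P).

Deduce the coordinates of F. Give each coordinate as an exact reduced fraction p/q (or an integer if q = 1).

F = (-33/4, 21/4)

1. F_x = -33/4  [FA · ED = 3/4 ∩ FB · AD = 27/2]
2. F_y = 21/4  [FA · ED = 3/4 ∩ FB · AD = 27/2]
   → F = (-33/4, 21/4)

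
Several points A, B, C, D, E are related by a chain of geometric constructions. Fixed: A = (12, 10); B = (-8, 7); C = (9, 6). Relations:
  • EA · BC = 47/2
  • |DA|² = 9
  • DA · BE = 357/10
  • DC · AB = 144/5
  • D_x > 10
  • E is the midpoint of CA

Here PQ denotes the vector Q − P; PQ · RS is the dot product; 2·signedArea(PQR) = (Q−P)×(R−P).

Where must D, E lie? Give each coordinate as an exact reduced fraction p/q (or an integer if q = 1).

1. D_x = 51/5  [line 20·x + 3·y + -1134/5 = 0 ∩ |DA|² = 9]
2. D_y = 38/5  [line 20·x + 3·y + -1134/5 = 0 ∩ |DA|² = 9]
   → D = (51/5, 38/5)
3. E_x = 21/2  [DA · BE = 357/10 ∩ E is the midpoint of CA]
4. E_y = 8  [DA · BE = 357/10 ∩ E is the midpoint of CA]
   → E = (21/2, 8)

D = (51/5, 38/5)
E = (21/2, 8)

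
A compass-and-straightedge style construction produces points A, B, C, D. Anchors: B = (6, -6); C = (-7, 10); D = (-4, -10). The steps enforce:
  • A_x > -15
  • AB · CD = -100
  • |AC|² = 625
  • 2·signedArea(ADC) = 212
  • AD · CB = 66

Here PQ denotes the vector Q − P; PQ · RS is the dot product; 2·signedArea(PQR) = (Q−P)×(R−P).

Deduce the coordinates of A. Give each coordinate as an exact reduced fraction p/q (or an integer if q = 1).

A = (-14, -14)

1. A_x = -14  [2·signedArea(ADC) = 212 ∩ AD · CB = 66]
2. A_y = -14  [2·signedArea(ADC) = 212 ∩ AD · CB = 66]
   → A = (-14, -14)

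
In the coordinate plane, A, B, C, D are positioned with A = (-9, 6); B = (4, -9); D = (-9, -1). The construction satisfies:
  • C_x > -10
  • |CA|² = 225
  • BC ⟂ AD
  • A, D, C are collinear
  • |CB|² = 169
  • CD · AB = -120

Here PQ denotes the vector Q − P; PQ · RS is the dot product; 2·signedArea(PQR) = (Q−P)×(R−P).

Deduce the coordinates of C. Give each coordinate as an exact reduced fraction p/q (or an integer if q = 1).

1. C_x = -9  [A, D, C are collinear ∩ BC ⟂ AD]
2. C_y = -9  [A, D, C are collinear ∩ BC ⟂ AD]
   → C = (-9, -9)

C = (-9, -9)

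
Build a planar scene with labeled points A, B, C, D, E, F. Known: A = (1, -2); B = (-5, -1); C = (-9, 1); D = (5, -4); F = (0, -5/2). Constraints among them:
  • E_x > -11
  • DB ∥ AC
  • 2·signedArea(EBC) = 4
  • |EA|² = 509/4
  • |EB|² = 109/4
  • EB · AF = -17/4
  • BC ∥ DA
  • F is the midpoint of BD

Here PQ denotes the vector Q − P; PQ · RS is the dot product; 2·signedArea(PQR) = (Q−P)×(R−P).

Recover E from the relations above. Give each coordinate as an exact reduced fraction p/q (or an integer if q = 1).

E = (-10, 1/2)

1. E_x = -10  [EB · AF = -17/4 ∩ 2·signedArea(EBC) = 4]
2. E_y = 1/2  [EB · AF = -17/4 ∩ 2·signedArea(EBC) = 4]
   → E = (-10, 1/2)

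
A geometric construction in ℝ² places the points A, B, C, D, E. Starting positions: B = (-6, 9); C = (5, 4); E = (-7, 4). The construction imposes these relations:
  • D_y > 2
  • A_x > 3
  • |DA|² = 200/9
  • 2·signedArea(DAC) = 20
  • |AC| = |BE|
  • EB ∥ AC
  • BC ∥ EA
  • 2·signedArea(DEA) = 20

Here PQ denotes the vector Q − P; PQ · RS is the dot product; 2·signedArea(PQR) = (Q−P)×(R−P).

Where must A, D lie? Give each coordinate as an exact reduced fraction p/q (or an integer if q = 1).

1. A_x = 4  [EB ∥ AC ∩ BC ∥ EA]
2. A_y = -1  [EB ∥ AC ∩ BC ∥ EA]
   → A = (4, -1)
3. D_x = 2/3  [2·signedArea(DEA) = 20 ∩ 2·signedArea(DAC) = 20]
4. D_y = 7/3  [2·signedArea(DEA) = 20 ∩ 2·signedArea(DAC) = 20]
   → D = (2/3, 7/3)

A = (4, -1)
D = (2/3, 7/3)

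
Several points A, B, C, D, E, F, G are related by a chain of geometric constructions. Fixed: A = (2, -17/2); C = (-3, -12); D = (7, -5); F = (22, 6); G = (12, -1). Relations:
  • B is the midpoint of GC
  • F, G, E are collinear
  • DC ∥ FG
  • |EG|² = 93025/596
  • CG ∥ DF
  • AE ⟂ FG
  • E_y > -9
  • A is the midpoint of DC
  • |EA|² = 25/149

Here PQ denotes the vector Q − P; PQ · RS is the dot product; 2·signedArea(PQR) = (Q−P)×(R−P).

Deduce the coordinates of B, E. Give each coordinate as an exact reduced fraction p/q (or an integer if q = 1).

1. B_x = 9/2  [B is the midpoint of GC]
2. B_y = -13/2  [B is the midpoint of GC]
   → B = (9/2, -13/2)
3. E_x = 263/149  [F, G, E are collinear ∩ AE ⟂ FG]
4. E_y = -2433/298  [F, G, E are collinear ∩ AE ⟂ FG]
   → E = (263/149, -2433/298)

B = (9/2, -13/2)
E = (263/149, -2433/298)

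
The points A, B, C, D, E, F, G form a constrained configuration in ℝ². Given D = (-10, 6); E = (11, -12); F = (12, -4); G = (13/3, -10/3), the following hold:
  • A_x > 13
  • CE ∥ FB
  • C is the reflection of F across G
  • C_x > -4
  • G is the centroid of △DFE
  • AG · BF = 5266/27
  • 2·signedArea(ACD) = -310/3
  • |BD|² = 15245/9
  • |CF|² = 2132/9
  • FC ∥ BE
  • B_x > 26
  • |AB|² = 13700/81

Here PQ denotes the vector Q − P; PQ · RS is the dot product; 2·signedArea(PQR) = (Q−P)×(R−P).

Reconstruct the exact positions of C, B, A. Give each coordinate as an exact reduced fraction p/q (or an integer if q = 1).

A = (125/9, -86/9)
B = (79/3, -40/3)
C = (-10/3, -8/3)

1. C_x = -10/3  [C is the reflection of F across G]
2. C_y = -8/3  [C is the reflection of F across G]
   → C = (-10/3, -8/3)
3. B_x = 79/3  [FC ∥ BE ∩ CE ∥ FB]
4. B_y = -40/3  [FC ∥ BE ∩ CE ∥ FB]
   → B = (79/3, -40/3)
5. A_x = 125/9  [2·signedArea(ACD) = -310/3 ∩ AG · BF = 5266/27]
6. A_y = -86/9  [2·signedArea(ACD) = -310/3 ∩ AG · BF = 5266/27]
   → A = (125/9, -86/9)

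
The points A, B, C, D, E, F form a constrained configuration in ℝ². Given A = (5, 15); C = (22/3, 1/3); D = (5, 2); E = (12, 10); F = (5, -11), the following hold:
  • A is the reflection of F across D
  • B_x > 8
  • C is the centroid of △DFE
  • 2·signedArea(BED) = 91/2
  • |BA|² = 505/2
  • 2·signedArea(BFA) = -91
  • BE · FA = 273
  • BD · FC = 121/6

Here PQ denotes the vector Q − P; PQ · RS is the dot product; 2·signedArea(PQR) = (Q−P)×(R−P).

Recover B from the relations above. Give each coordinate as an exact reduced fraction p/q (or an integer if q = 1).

B = (17/2, -1/2)

1. B_x = 17/2  [2·signedArea(BED) = 91/2 ∩ BD · FC = 121/6]
2. B_y = -1/2  [2·signedArea(BED) = 91/2 ∩ BD · FC = 121/6]
   → B = (17/2, -1/2)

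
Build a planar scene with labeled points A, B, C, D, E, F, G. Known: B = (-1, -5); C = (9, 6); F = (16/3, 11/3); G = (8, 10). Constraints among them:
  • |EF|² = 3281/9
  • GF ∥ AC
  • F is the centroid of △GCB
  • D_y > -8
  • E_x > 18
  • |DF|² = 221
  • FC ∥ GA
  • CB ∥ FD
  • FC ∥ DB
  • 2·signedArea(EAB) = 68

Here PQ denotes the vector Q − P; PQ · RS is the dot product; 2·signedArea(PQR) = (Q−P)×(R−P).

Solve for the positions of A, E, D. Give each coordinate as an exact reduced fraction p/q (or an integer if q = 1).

1. A_x = 35/3  [GF ∥ AC ∩ FC ∥ GA]
2. A_y = 37/3  [GF ∥ AC ∩ FC ∥ GA]
   → A = (35/3, 37/3)
3. E_x = 19  [line 52/3·x + -38/3·y + -114 = 0 ∩ |EF|² = 3281/9]
4. E_y = 17  [line 52/3·x + -38/3·y + -114 = 0 ∩ |EF|² = 3281/9]
   → E = (19, 17)
5. D_x = -14/3  [FC ∥ DB ∩ CB ∥ FD]
6. D_y = -22/3  [FC ∥ DB ∩ CB ∥ FD]
   → D = (-14/3, -22/3)

A = (35/3, 37/3)
D = (-14/3, -22/3)
E = (19, 17)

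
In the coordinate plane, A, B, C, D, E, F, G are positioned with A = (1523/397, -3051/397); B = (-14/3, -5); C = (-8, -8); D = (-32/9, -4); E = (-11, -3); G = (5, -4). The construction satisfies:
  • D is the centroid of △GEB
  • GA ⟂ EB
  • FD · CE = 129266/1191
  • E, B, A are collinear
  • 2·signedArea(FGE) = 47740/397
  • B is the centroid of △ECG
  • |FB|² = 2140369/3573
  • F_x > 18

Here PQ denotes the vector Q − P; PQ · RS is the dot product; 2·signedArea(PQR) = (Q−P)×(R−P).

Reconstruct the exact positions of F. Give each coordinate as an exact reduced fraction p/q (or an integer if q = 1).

F = (7413/397, -4911/397)

1. F_x = 7413/397  [2·signedArea(FGE) = 47740/397 ∩ FD · CE = 129266/1191]
2. F_y = -4911/397  [2·signedArea(FGE) = 47740/397 ∩ FD · CE = 129266/1191]
   → F = (7413/397, -4911/397)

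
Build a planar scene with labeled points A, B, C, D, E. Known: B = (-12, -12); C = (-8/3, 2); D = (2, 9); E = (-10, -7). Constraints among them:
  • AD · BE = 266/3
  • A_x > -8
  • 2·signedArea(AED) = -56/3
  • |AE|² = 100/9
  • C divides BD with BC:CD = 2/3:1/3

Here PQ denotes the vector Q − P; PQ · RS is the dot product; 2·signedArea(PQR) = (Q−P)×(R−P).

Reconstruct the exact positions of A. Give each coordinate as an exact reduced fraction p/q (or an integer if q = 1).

A = (-22/3, -5)

1. A_x = -22/3  [2·signedArea(AED) = -56/3 ∩ AD · BE = 266/3]
2. A_y = -5  [2·signedArea(AED) = -56/3 ∩ AD · BE = 266/3]
   → A = (-22/3, -5)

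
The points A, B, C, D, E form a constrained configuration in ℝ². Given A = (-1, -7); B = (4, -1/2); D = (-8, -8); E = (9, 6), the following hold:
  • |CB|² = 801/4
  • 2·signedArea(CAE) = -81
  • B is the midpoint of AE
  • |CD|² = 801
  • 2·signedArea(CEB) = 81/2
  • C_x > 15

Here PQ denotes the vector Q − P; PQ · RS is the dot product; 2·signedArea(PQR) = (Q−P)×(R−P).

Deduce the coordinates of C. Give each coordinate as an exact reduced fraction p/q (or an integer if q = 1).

1. C_x = 16  [line -13·x + 10·y + 138 = 0 ∩ |CD|² = 801]
2. C_y = 7  [line -13·x + 10·y + 138 = 0 ∩ |CD|² = 801]
   → C = (16, 7)

C = (16, 7)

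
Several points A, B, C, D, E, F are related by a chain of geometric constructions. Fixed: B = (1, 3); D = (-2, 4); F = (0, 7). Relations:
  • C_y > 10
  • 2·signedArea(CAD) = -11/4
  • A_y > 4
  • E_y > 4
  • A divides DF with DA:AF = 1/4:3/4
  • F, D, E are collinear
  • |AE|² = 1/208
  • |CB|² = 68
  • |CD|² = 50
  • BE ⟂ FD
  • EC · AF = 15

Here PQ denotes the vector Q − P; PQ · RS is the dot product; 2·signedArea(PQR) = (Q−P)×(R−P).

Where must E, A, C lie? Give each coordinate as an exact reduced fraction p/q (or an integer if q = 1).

A = (-3/2, 19/4)
C = (-1, 11)
E = (-20/13, 61/13)

1. E_x = -20/13  [F, D, E are collinear ∩ BE ⟂ FD]
2. E_y = 61/13  [F, D, E are collinear ∩ BE ⟂ FD]
   → E = (-20/13, 61/13)
3. A_x = -3/2  [A divides DF with DA:AF = 1/4:3/4]
4. A_y = 19/4  [A divides DF with DA:AF = 1/4:3/4]
   → A = (-3/2, 19/4)
5. C_x = -1  [2·signedArea(CAD) = -11/4 ∩ EC · AF = 15]
6. C_y = 11  [2·signedArea(CAD) = -11/4 ∩ EC · AF = 15]
   → C = (-1, 11)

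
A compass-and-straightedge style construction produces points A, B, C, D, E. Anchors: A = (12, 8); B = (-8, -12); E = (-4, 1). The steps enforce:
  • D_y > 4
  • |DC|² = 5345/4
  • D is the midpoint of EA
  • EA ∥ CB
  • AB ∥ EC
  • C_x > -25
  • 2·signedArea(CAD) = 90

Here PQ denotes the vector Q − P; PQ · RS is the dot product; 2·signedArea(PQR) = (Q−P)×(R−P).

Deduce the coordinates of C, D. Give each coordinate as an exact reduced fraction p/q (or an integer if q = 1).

1. C_x = -24  [EA ∥ CB ∩ AB ∥ EC]
2. C_y = -19  [EA ∥ CB ∩ AB ∥ EC]
   → C = (-24, -19)
3. D_x = 4  [D is the midpoint of EA]
4. D_y = 9/2  [D is the midpoint of EA]
   → D = (4, 9/2)

C = (-24, -19)
D = (4, 9/2)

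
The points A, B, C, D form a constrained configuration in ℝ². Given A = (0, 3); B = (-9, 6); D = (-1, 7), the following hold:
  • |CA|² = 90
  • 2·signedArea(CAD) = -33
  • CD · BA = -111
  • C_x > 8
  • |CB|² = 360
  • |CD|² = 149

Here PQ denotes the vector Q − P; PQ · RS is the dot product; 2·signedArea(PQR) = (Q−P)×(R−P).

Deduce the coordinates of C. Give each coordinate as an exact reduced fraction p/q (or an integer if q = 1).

C = (9, 0)

1. C_x = 9  [CD · BA = -111 ∩ 2·signedArea(CAD) = -33]
2. C_y = 0  [CD · BA = -111 ∩ 2·signedArea(CAD) = -33]
   → C = (9, 0)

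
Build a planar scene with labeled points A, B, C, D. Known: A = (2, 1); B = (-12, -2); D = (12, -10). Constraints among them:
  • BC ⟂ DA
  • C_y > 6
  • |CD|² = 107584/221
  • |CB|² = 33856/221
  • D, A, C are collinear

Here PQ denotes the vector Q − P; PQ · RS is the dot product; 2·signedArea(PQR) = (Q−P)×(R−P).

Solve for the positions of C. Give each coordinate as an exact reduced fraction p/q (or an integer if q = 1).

1. C_x = -628/221  [D, A, C are collinear ∩ BC ⟂ DA]
2. C_y = 1398/221  [D, A, C are collinear ∩ BC ⟂ DA]
   → C = (-628/221, 1398/221)

C = (-628/221, 1398/221)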